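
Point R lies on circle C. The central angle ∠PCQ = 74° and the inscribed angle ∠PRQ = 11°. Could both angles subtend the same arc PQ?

By the inscribed angle theorem, the inscribed angle for a central angle of 74° should be 74° / 2 = 37°.
The given inscribed angle is 11°, which does not equal 37°.
Therefore, no, they do not correspond to the same arc.

No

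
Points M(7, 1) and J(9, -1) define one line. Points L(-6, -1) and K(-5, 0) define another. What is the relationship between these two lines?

Slope of line 1: m1 = (-1 - 1)/(9 - 7) = -2/2 = -1
Slope of line 2: m2 = (0 - -1)/(-5 - -6) = 1/1 = 1
m1 * m2 = (-1) * (1) = -1 = -1, so the lines are perpendicular.

Perpendicular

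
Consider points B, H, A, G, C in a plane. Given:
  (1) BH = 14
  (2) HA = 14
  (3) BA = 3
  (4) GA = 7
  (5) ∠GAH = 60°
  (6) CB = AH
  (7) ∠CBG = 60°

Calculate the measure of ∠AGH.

Step 1: By the law of cosines on triangle GAH: GH² = 7² + 14² − 2·7·14·cos(60°) = 147, so GH = 7·√3.
Step 2: By the inverse law of cosines on triangle AGH: cos(∠AGH) = (7² + (7·√3)² − 14²) / (2·7·7·√3) = 0/169.74 = 0, so ∠AGH = 90°.

Therefore, the measure of angle ∠AGH = 90°.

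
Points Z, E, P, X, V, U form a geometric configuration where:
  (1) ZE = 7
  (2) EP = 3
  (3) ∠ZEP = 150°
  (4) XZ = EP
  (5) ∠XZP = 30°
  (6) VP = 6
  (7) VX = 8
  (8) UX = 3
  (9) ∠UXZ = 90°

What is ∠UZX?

From the given relations: XZ = EP = 3.
Step 1: By the law of cosines on triangle ZXU: ZU² = 3² + 3² − 2·3·3·cos(90°) = 18, so ZU = 3·√2.
Step 2: By the inverse law of cosines on triangle UZX: cos(∠UZX) = ((3·√2)² + 3² − 3²) / (2·3·√2·3) = 18/25.46 = 0.7071, so ∠UZX = 45°.

Therefore, the measure of angle ∠UZX = 45°.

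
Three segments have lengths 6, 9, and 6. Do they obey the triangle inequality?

For three segments to close into a triangle, no single side can be as long as the other two combined.
The longest side is 9, and 6 + 6 = 12 > 9.
A triangle can be formed.

Yes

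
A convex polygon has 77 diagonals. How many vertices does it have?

Using d = n(n - 3)/2, we solve 77 = n(n - 3)/2.
So n(n - 3) = 154.
Testing n = 14: 14 * 11 = 154 = 154. Correct.
The polygon has 14 sides.

14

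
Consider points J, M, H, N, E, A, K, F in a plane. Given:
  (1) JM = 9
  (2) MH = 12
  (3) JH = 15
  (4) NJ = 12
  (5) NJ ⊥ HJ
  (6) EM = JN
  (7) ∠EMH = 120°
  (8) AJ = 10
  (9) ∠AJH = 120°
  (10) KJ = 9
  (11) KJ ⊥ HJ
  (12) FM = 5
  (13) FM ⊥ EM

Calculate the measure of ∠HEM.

From the given relations: EM = JN = 12.
Step 1: By the law of cosines on triangle EMH: EH² = 12² + 12² − 2·12·12·cos(120°) = 432, so EH = 12·√3.
Step 2: By the inverse law of cosines on triangle HEM: cos(∠HEM) = ((12·√3)² + 12² − 12²) / (2·12·√3·12) = 432/498.83 = 0.866, so ∠HEM = 30°.

Therefore, the measure of angle ∠HEM = 30°.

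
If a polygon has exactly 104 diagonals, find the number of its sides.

Using d = n(n - 3)/2, we solve 104 = n(n - 3)/2.
So n(n - 3) = 208.
Testing n = 16: 16 * 13 = 208 = 208. Correct.
The polygon has 16 sides.

16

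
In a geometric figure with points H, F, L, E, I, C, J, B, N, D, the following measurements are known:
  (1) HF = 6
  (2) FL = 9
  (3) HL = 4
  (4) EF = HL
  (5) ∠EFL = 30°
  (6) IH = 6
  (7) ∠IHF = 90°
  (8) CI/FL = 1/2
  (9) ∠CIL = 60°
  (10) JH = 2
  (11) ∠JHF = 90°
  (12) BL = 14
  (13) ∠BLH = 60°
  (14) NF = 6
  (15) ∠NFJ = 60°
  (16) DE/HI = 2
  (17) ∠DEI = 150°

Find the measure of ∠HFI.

Step 1: By the law of cosines on triangle FHI: FI² = 6² + 6² − 2·6·6·cos(90°) = 72, so FI = 6·√2.
Step 2: By the inverse law of cosines on triangle HFI: cos(∠HFI) = (6² + (6·√2)² − 6²) / (2·6·6·√2) = 72/101.82 = 0.7071, so ∠HFI = 45°.

Therefore, the measure of angle ∠HFI = 45°.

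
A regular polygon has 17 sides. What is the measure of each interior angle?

Each interior angle of a regular n-gon is (n - 2) * 180 / n.
For n = 17: (17 - 2) * 180 / 17 = 2700/17 = 2700/17 degrees.

2700/17 degrees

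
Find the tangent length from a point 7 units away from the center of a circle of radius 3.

tangent = √(d² - r²) = √(7² - 3²) = √(49 - 9) = √40 = 2*sqrt(10)

2*sqrt(10)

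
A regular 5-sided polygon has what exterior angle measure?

Each exterior angle of a regular n-gon is 360 / n.
For n = 5: 360 / 5 = 72 degrees.

72 degrees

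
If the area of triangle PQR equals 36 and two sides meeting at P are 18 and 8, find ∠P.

From the SAS area formula Area = (1/2)ab sin(C), rearranging gives sin(C) = 2*Area/(ab).
sin(C) = 2 * 36 / (144) = 1/2.
Therefore C = arcsin(1/2) = 30°.
Since sin(180° - C) = sin(C), the obtuse angle 150° gives the same area, so C = 30° or C = 150°.

30° or 150°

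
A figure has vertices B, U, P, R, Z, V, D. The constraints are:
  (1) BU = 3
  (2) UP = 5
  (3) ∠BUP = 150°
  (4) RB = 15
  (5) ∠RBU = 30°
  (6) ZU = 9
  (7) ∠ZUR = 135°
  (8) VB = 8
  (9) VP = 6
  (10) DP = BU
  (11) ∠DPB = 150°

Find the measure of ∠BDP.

From the given relations: DP = BU = 3.
Step 1: By the law of cosines on triangle BUP: BP² = 3² + 5² − 2·3·5·cos(150°) = 59.98, so BP ≈ 7.74.
Step 2: By the law of cosines on triangle DPB: DB² = 3² + 7.74² − 2·3·7.74·cos(150°) = 109.22, so DB ≈ 10.45.
Step 3: By the inverse law of cosines on triangle BDP: cos(∠BDP) = (10.45² + 3² − 7.74²) / (2·10.45·3) = 58.24/62.71 = 0.9288, so ∠BDP = 21.75°.

Therefore, the measure of angle ∠BDP = 21.75°.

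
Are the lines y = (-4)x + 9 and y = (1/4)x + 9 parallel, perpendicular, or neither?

Slope of line 1: m1 = -4
Slope of line 2: m2 = 1/4
m1 * m2 = (-4) * (1/4) = -1 = -1, so the lines are perpendicular.

Perpendicular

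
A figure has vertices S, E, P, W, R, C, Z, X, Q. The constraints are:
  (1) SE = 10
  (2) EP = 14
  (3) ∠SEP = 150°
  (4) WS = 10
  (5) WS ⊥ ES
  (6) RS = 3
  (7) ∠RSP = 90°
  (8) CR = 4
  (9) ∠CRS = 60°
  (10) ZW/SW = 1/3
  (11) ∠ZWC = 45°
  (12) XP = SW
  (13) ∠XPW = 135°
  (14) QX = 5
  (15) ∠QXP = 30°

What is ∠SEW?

Step 1: By the law of cosines on triangle ESW: EW² = 10² + 10² − 2·10·10·cos(90°) = 200, so EW = 10·√2.
Step 2: By the inverse law of cosines on triangle SEW: cos(∠SEW) = (10² + (10·√2)² − 10²) / (2·10·10·√2) = 200/282.84 = 0.7071, so ∠SEW = 45°.

Therefore, the measure of angle ∠SEW = 45°.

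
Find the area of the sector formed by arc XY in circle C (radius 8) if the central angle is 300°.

Sector area = πr² × θ/360
= π × 8² × 5/6
= π × 64 × 5/6
= 160*pi/3

160*pi/3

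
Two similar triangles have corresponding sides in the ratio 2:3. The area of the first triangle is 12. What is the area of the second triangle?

For similar figures, the area ratio equals the square of the side ratio.
Side ratio (the first triangle to the second triangle) = 2:3, so area ratio = 2^2:3^2 = 4:9.
If the area of the first triangle is 12, then the area of the second triangle = 12 * (9/4) = 27.

27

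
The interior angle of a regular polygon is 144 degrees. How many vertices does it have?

The exterior angle is the supplement of the interior angle: 180 - 144 = 36 degrees.
Since the exterior angles of any convex polygon sum to 360 degrees, the number of sides is 360 / 36 = 10.

10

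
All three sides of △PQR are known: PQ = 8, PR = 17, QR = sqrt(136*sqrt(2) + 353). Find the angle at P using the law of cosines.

When all three sides of a triangle are known, the law of cosines can be rearranged to find any angle.
cos(C) = (a² + b² - c²) / (2ab) gives cos(P) = -sqrt(2)/2.
Taking the inverse cosine: P = 135°.

135°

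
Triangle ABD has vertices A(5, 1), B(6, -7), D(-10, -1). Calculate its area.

Shoelace: Area = (1/2)|5(-7--1) + 6(-1-1) + -10(1--7)| = (1/2)(122) = 61

61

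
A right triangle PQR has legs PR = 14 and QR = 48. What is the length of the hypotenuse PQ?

In a right triangle, the square of the hypotenuse equals the sum of the squares of the two legs.
The legs are 14 and 48, so the hypotenuse = sqrt(196 + 2304) = sqrt(2500) = 50.

50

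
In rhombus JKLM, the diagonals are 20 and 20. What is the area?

Area of a rhombus = (d1 * d2) / 2
Area = (20 * 20) / 2
Area = 400 / 2
Area = 200

200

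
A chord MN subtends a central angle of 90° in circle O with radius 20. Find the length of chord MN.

Chord = 2(20) sin(45°) = 20*sqrt(2)

20*sqrt(2)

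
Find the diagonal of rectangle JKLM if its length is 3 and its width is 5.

A rectangle's diagonal splits it into two right triangles, with the diagonal as the hypotenuse.
By the Pythagorean theorem, d^2 = 3^2 + 5^2 = 34.
Therefore d = sqrt(34).

sqrt(34)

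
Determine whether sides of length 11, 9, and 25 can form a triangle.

The longest side is 25. The other two sides sum to 9 + 11 = 20.
Since 20 ≤ 25, the two shorter sides cannot reach around to close the triangle.

No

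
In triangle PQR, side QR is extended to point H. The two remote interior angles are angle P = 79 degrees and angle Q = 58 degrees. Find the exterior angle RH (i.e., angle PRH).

The interior angle at R is 180 - 79 - 58 = 43 degrees.
The exterior angle and interior angle at R are supplementary:
Exterior angle = 180 - 43 = 137 degrees.

137 degrees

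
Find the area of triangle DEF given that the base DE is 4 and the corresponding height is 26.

Area = (1/2)(4)(26) = 52

52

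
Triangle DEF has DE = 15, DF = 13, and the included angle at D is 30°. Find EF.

Law of cosines: EF^2 = 15^2 + 13^2 - 2(15)(13)cos(30°) = 394 - 195*sqrt(3), so EF = sqrt(394 - 195*sqrt(3)).

sqrt(394 - 195*sqrt(3))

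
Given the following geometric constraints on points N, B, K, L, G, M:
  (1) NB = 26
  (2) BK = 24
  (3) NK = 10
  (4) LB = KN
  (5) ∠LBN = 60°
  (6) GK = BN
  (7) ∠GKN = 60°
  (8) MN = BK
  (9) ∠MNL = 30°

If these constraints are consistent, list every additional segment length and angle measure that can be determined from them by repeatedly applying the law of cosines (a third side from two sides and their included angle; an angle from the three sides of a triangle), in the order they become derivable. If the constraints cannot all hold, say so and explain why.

The constraints are consistent. Derivable facts, in order:
After 1 step:
- NG = 2·√129
- NL = 2·√129
- ∠BKN = 90°
- ∠BNK = 67.38°
- ∠KBN = 22.62°
After 2 steps:
- LM ≈ 12.15
- ∠BLN = 97.59°
- ∠BNL = 22.41°
- ∠GNK = 97.59°
- ∠KGN = 22.41°
After 3 steps:
- ∠LMN = 69.14°
- ∠MLN = 80.86°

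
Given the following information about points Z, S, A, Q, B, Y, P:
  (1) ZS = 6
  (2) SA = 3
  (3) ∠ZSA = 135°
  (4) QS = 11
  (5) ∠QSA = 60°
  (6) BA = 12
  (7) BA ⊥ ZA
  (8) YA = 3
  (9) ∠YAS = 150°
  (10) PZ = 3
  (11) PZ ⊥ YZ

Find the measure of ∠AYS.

Step 1: By the law of cosines on triangle YAS: YS² = 3² + 3² − 2·3·3·cos(150°) = 33.59, so YS ≈ 5.8.
Step 2: By the inverse law of cosines on triangle AYS: cos(∠AYS) = (3² + 5.8² − 3²) / (2·3·5.8) = 33.59/34.77 = 0.9659, so ∠AYS = 15°.

Therefore, the measure of angle ∠AYS = 15°.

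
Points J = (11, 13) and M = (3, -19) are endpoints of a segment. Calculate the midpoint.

The midpoint is the point halfway along the segment.
Move half the horizontal distance: 11 + (3 - 11)/2 = 11 + -8/2 = 7
Move half the vertical distance: 13 + (-19 - 13)/2 = 13 + -32/2 = -3
Midpoint = (7, -3)

(7, -3)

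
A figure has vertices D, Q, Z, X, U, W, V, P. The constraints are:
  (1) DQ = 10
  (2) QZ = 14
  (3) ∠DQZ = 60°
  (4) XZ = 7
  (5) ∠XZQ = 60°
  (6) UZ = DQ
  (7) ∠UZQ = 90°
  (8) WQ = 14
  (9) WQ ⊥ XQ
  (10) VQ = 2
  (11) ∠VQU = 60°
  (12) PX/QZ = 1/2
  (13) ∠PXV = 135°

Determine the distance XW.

Step 1: By the law of cosines on triangle XZQ: XQ² = 7² + 14² − 2·7·14·cos(60°) = 147, so XQ = 7·√3.
Step 2: By the law of cosines on triangle XQW: XW² = (7·√3)² + 14² − 2·7·√3·14·cos(90°) = 343, so XW = 7·√7.

Therefore, the length of XW = 7·√7.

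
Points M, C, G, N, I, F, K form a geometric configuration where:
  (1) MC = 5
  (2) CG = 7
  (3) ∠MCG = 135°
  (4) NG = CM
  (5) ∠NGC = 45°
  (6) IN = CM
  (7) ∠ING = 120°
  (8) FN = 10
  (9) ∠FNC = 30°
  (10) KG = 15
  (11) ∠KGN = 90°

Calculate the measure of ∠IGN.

From the given relations: NG = CM = 5; IN = CM = 5.
Step 1: By the law of cosines on triangle GNI: GI² = 5² + 5² − 2·5·5·cos(120°) = 75, so GI = 5·√3.
Step 2: By the inverse law of cosines on triangle IGN: cos(∠IGN) = ((5·√3)² + 5² − 5²) / (2·5·√3·5) = 75/86.6 = 0.866, so ∠IGN = 30°.

Therefore, the measure of angle ∠IGN = 30°.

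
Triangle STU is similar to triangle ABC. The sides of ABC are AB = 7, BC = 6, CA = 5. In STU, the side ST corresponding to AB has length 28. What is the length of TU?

Since the triangles are similar, the ratio of corresponding sides is constant.
Scale factor k = ST / AB = 28 / 7 = 4
TU = k * BC = 4 * 6 = 24

24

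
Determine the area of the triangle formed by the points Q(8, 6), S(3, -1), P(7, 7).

The Shoelace formula computes the area from vertex coordinates by summing cross products.
For vertices (8,6), (3,-1), (7,7):
Signed sum = 8*-1 - 3*6 + 3*7 - 7*-1 + 7*6 - 8*7
= -26 + 28 + -14 = -12
Area = (1/2)|-12| = 6.

6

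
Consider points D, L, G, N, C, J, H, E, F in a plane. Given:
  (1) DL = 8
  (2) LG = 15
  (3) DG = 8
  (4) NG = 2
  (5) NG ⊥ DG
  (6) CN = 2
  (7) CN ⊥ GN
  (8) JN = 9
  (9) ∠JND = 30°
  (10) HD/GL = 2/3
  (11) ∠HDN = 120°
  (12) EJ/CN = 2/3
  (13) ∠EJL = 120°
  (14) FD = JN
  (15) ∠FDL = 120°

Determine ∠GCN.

Step 1: By the law of cosines on triangle CNG: CG² = 2² + 2² − 2·2·2·cos(90°) = 8, so CG = 2·√2.
Step 2: By the inverse law of cosines on triangle GCN: cos(∠GCN) = ((2·√2)² + 2² − 2²) / (2·2·√2·2) = 8/11.31 = 0.7071, so ∠GCN = 45°.

Therefore, the measure of angle ∠GCN = 45°.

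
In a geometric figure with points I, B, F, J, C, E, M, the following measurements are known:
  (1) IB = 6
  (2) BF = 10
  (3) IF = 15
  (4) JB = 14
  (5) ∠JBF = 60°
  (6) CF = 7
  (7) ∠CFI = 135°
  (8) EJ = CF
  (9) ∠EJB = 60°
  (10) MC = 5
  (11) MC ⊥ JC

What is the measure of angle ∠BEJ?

From the given relations: EJ = CF = 7.
Step 1: By the law of cosines on triangle EJB: EB² = 7² + 14² − 2·7·14·cos(60°) = 147, so EB = 7·√3.
Step 2: By the inverse law of cosines on triangle BEJ: cos(∠BEJ) = ((7·√3)² + 7² − 14²) / (2·7·√3·7) = 0/169.74 = 0, so ∠BEJ = 90°.

Therefore, the measure of angle ∠BEJ = 90°.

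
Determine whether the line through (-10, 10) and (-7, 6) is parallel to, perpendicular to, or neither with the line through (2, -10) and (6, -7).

Slope of line 1: m1 = (6 - 10)/(-7 - -10) = -4/3 = -4/3
Slope of line 2: m2 = (-7 - -10)/(6 - 2) = 3/4 = 3/4
Two lines are perpendicular when the product of their slopes is -1 (negative reciprocals).
m1 * m2 = (-4/3) * (3/4) = -1, confirming perpendicularity.

Perpendicular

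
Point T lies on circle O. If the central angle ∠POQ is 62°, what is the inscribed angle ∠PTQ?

Inscribed angle = 62° / 2 = 31° (inscribed angle theorem).

31°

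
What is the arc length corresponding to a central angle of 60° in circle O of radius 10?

Arc length = 2πr × θ/360
= 2π × 10 × 1/6
= 10*pi/3

10*pi/3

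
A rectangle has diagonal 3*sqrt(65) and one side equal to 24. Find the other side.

The diagonal of a rectangle forms a right triangle with the two sides.
Rearranging the Pythagorean theorem: missing side = sqrt(d^2 - known^2).
= sqrt(585 - 576) = sqrt(9) = 3.

3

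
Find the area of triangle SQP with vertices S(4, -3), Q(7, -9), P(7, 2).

The Shoelace formula computes the area from vertex coordinates by summing cross products.
For vertices (4,-3), (7,-9), (7,2):
Signed sum = 4*-9 - 7*-3 + 7*2 - 7*-9 + 7*-3 - 4*2
= -15 + 77 + -29 = 33
Area = (1/2)|33| = 33/2.

33/2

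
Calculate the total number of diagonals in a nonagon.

The number of diagonals in an n-gon is n(n - 3)/2.
For n = 9: 9(9 - 3)/2 = 9 × 6 / 2 = 27.

27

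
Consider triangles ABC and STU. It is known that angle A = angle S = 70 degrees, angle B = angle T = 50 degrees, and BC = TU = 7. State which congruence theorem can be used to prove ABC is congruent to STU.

The given information provides:
angle A = angle S = 70 degrees, angle B = angle T = 50 degrees, and BC = TU = 7
This matches the AAS congruence theorem.
Two pairs of corresponding angles and a non-included side are equal (Angle-Angle-Side).

AAS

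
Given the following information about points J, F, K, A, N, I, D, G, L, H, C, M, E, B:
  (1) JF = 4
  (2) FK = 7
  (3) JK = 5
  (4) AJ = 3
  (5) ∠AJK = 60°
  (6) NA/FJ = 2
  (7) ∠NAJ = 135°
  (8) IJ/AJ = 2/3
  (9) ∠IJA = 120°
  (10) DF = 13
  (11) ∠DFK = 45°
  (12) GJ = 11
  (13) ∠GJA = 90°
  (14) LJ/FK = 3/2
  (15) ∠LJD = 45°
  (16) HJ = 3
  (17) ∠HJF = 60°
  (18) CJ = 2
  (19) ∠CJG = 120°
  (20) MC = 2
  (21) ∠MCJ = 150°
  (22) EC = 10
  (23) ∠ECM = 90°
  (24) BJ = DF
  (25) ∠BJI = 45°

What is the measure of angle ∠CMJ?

Step 1: By the law of cosines on triangle MCJ: MJ² = 2² + 2² − 2·2·2·cos(150°) = 14.93, so MJ ≈ 3.86.
Step 2: By the inverse law of cosines on triangle CMJ: cos(∠CMJ) = (2² + 3.86² − 2²) / (2·2·3.86) = 14.93/15.45 = 0.9659, so ∠CMJ = 15°.

Therefore, the measure of angle ∠CMJ = 15°.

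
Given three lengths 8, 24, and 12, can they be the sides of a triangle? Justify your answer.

Check the triangle inequality: 8 + 12 = 20 ≤ 24.
Since the sum of two sides does not exceed the third, no triangle can be formed.

No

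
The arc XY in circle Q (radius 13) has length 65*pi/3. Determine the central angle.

The full circumference is 2πr = 26*pi.
The arc is 65*pi/3 / 26*pi = 5/6 of the full circle.
So the central angle = 5/6 × 360° = 300°.

300°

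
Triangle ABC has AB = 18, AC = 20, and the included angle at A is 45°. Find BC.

By the law of cosines: BC^2 = AB^2 + AC^2 - 2*AB*AC*cos(A)
BC^2 = 18^2 + 20^2 - 2*18*20*cos(45°)
BC^2 = 324 + 400 - 720*(sqrt(2)/2)
BC^2 = 724 - 360*sqrt(2)
BC = 2*sqrt(181 - 90*sqrt(2))

2*sqrt(181 - 90*sqrt(2))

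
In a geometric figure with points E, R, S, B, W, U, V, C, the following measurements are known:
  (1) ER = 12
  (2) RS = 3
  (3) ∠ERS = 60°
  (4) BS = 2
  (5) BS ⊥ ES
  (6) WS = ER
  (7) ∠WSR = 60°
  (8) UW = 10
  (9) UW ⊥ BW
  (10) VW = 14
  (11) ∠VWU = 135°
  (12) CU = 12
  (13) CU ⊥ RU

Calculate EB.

Step 1: By the law of cosines on triangle ERS: ES² = 12² + 3² − 2·12·3·cos(60°) = 117, so ES = 3·√13.
Step 2: By the law of cosines on triangle ESB: EB² = (3·√13)² + 2² − 2·3·√13·2·cos(90°) = 121, so EB = 11.

Therefore, the length of EB = 11.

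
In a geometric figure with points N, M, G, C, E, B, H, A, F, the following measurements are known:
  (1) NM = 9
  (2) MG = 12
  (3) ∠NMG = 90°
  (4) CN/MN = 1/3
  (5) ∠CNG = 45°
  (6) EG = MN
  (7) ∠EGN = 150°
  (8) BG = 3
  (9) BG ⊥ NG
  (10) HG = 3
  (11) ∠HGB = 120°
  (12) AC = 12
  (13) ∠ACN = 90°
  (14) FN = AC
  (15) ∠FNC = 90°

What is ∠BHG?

Step 1: By the law of cosines on triangle HGB: HB² = 3² + 3² − 2·3·3·cos(120°) = 27, so HB = 3·√3.
Step 2: By the inverse law of cosines on triangle BHG: cos(∠BHG) = ((3·√3)² + 3² − 3²) / (2·3·√3·3) = 27/31.18 = 0.866, so ∠BHG = 30°.

Therefore, the measure of angle ∠BHG = 30°.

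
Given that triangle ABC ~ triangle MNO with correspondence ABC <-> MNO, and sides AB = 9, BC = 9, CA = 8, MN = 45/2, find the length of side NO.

k = 45/2/9 = 5/2. NO = 5/2 * 9 = 45/2.

45/2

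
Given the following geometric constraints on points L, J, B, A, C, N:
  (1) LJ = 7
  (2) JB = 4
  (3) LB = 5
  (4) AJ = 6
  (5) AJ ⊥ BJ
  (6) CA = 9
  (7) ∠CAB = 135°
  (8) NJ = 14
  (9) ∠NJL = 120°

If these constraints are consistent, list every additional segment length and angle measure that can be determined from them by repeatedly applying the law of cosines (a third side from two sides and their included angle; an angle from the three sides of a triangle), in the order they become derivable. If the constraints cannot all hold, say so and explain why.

The constraints are consistent. Derivable facts, in order:
After 1 step:
- BA = 2·√13
- LN = 7·√7
- ∠BJL = 44.42°
- ∠BLJ = 34.05°
- ∠JBL = 101.54°
After 2 steps:
- BC ≈ 14.99
- ∠ABJ = 56.31°
- ∠BAJ = 33.69°
- ∠JLN = 40.89°
- ∠JNL = 19.11°
After 3 steps:
- ∠ABC = 25.12°
- ∠ACB = 19.88°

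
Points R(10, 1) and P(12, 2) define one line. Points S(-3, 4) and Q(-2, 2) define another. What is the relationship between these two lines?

Slope of line 1: m1 = (2 - 1)/(12 - 10) = 1/2 = 1/2
Slope of line 2: m2 = (2 - 4)/(-2 - -3) = -2/1 = -2
m1 * m2 = -1, so perpendicular.

Perpendicular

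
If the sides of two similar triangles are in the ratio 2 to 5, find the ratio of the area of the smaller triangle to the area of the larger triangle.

Area ratio = (side ratio)^2 = (2/5)^2 = 4:25.

4:25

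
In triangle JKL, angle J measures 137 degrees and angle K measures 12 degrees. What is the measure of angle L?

By the triangle angle sum property, the three interior angles of any triangle add up to 180°.
We know angle J = 137° and angle K = 12°, so their sum is 149°.
Therefore angle L = 180° - 149° = 31°.

31 degrees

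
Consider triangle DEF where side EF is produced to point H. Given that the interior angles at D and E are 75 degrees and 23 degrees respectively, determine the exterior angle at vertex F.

Exterior angle = 75 + 23 = 98 degrees (exterior angle theorem).

98 degrees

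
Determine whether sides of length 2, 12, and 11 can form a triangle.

Sort the sides: 2, 11, 12.
It suffices to check that the sum of the two smallest exceeds the largest:
2 + 11 = 13 > 12. ✓
Yes, a valid triangle can be formed.

Yes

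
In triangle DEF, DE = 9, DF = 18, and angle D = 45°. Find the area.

When two sides and the included angle are known, the area formula is (1/2)ab sin(C).
The height from one side to the opposite vertex is 18 sin(45°) = 9*sqrt(2).
Area = (1/2) * 9 * 9*sqrt(2) = 81*sqrt(2)/2.

81*sqrt(2)/2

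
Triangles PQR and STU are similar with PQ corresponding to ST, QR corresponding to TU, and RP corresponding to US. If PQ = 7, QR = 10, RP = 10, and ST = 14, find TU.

Similar triangles have proportional sides. Setting up the proportion:
ST / PQ = TU / QR
14 / 7 = TU / 10
TU = 10 * 14 / 7 = 20.

20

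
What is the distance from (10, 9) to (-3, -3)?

d = sqrt((-3 - 10)^2 + (-3 - 9)^2)
d = sqrt(-13^2 + -12^2)
d = sqrt(169 + 144)
d = sqrt(313)

sqrt(313)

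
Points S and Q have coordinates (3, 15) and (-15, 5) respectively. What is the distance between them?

d = sqrt((-18)^2 + (-10)^2) = sqrt(424) = 2*sqrt(106)

2*sqrt(106)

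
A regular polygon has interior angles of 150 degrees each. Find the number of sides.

Exterior angle = 180 - 150 = 30. n = 360 / 30 = 12.

12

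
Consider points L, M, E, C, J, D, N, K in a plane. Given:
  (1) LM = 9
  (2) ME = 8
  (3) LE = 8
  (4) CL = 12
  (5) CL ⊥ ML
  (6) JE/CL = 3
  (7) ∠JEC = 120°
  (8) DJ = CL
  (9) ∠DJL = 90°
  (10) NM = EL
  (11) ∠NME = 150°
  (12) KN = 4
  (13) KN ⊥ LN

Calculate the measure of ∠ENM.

From the given relations: NM = EL = 8.
Step 1: By the law of cosines on triangle NME: NE² = 8² + 8² − 2·8·8·cos(150°) = 238.85, so NE ≈ 15.45.
Step 2: By the inverse law of cosines on triangle ENM: cos(∠ENM) = (15.45² + 8² − 8²) / (2·15.45·8) = 238.85/247.28 = 0.9659, so ∠ENM = 15°.

Therefore, the measure of angle ∠ENM = 15°.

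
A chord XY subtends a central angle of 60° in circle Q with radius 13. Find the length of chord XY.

Chord length = 2r sin(θ/2)
= 2 × 13 × sin(60°/2)
= 2 × 13 × sin(30°)
= 13

13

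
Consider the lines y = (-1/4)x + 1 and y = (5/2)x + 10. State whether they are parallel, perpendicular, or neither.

Slope of line 1: m1 = -1/4
Slope of line 2: m2 = 5/2
m1 != m2 and m1*m2 = -5/8 != -1. Neither.

Neither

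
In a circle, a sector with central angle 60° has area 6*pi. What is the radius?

r² = 360 × 6*pi / (π × 60) = 36, so r = 6.

6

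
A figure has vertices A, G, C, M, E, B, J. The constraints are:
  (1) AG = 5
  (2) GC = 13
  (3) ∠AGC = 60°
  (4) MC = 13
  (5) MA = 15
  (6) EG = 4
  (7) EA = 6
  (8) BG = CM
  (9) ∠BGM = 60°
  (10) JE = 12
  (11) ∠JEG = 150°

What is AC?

Step 1: By the law of cosines on triangle AGC: AC² = 5² + 13² − 2·5·13·cos(60°) = 129, so AC = √129.

Therefore, the length of AC = √129.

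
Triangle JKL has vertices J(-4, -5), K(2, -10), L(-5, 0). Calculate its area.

Using the Shoelace formula for a triangle:
Area = (1/2)|x0(y1 - y2) + x1(y2 - y0) + x2(y0 - y1)|
Area = (1/2)|-4(-10 - 0) + 2(0 - -5) + -5(-5 - -10)|
Area = (1/2)|40 + 10 + -25|
Area = (1/2)|25|
Area = (1/2)(25)
Area = 25/2

25/2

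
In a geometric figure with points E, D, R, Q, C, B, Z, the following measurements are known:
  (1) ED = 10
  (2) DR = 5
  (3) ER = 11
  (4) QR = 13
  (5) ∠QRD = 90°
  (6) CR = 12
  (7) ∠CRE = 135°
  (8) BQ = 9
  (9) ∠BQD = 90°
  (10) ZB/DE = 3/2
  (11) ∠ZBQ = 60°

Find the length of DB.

Step 1: By the law of cosines on triangle DRQ: DQ² = 5² + 13² − 2·5·13·cos(90°) = 194, so DQ = √194.
Step 2: By the law of cosines on triangle DQB: DB² = √194² + 9² − 2·√194·9·cos(90°) = 275, so DB = 5·√11.

Therefore, the length of DB = 5·√11.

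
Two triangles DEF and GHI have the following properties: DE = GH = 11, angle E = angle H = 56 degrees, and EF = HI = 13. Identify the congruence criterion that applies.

Consider the given information: DE = GH = 11, angle E = angle H = 56 degrees, and EF = HI = 13
This is not ASA or HL: ASA requires two angles and the side between them. HL only applies to right triangles with matching hypotenuse and leg.
The correct criterion is SAS. Two pairs of corresponding sides and the included angle are equal (Side-Angle-Side).

SAS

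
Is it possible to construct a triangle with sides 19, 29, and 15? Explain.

Check all three triangle inequalities:
19 + 29 = 48 > 15 ✓
19 + 15 = 34 > 29 ✓
29 + 15 = 44 > 19 ✓
All conditions hold, so these sides form a valid triangle.

Yes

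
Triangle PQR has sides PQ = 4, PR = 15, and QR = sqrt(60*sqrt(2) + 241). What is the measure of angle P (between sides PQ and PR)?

When all three sides of a triangle are known, the law of cosines can be rearranged to find any angle.
cos(C) = (a² + b² - c²) / (2ab) gives cos(P) = -sqrt(2)/2.
Taking the inverse cosine: P = 135°.

135°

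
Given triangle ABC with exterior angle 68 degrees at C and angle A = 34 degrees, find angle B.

The exterior angle theorem states that an exterior angle equals the sum of the two non-adjacent interior angles.
So 68 = 34 + angle B, which gives angle B = 68 - 34 = 34 degrees.

34 degrees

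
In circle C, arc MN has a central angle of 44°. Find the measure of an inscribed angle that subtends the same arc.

By the inscribed angle theorem, the inscribed angle is half the central angle.
Inscribed angle = 44° / 2 = 22°

22°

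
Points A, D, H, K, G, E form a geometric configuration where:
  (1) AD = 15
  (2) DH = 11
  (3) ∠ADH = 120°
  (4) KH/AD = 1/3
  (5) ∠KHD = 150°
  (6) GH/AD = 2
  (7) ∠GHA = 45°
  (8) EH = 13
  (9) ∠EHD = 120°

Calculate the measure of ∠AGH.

From the given relations: GH = 2·AD = 2·15 = 30.
Step 1: By the law of cosines on triangle HDA: HA² = 11² + 15² − 2·11·15·cos(120°) = 511, so HA ≈ 22.61.
Step 2: By the law of cosines on triangle GHA: GA² = 30² + 22.61² − 2·30·22.61·cos(45°) = 451.94, so GA ≈ 21.26.
Step 3: By the inverse law of cosines on triangle AGH: cos(∠AGH) = (21.26² + 30² − 22.61²) / (2·21.26·30) = 840.94/1275.53 = 0.6593, so ∠AGH = 48.75°.

Therefore, the measure of angle ∠AGH = 48.75°.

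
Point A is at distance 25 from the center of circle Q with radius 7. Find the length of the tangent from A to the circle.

The tangent, radius, and line from the external point to the center form a right triangle.
The right angle is where the tangent meets the radius.
By the Pythagorean theorem: tangent² + 7² = 25²
tangent² = 625 - 49 = 576
tangent = 24

24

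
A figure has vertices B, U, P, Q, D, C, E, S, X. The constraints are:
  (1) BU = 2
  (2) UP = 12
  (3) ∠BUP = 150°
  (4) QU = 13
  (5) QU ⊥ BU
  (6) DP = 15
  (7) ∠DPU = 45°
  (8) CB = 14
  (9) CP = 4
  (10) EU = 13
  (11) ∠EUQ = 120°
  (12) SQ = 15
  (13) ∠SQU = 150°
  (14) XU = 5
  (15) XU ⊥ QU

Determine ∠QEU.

Step 1: By the law of cosines on triangle EUQ: EQ² = 13² + 13² − 2·13·13·cos(120°) = 507, so EQ = 13·√3.
Step 2: By the inverse law of cosines on triangle QEU: cos(∠QEU) = ((13·√3)² + 13² − 13²) / (2·13·√3·13) = 507/585.43 = 0.866, so ∠QEU = 30°.

Therefore, the measure of angle ∠QEU = 30°.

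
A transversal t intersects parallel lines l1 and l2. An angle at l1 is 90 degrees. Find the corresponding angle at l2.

When a transversal crosses parallel lines, angles in the same position at each intersection are called corresponding angles.
These are always equal, so the answer is 90 degrees.

90 degrees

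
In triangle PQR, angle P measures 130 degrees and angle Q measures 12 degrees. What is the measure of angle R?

The interior angles sum to 180°: angle R = 180 - 130 - 12 = 38°.
The triangle is obtuse (angles 130°, 12°, 38°).

38 degrees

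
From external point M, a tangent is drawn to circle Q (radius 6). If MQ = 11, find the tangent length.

tangent = √(d² - r²) = √(11² - 6²) = √(121 - 36) = √85 = sqrt(85)

sqrt(85)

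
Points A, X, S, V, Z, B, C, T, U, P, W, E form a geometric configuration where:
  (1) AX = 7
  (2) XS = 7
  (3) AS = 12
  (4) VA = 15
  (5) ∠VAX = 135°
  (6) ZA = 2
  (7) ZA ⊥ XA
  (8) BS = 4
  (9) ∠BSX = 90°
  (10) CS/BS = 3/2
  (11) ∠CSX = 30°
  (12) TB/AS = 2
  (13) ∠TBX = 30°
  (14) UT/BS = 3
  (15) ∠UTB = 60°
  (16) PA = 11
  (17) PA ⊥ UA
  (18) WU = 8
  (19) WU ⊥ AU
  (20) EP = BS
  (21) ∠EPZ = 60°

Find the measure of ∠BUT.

From the given relations: UT = 3·BS = 3·4 = 12; TB = 2·AS = 2·12 = 24.
Step 1: By the law of cosines on triangle UTB: UB² = 12² + 24² − 2·12·24·cos(60°) = 432, so UB = 12·√3.
Step 2: By the inverse law of cosines on triangle BUT: cos(∠BUT) = ((12·√3)² + 12² − 24²) / (2·12·√3·12) = 0/498.83 = 0, so ∠BUT = 90°.

Therefore, the measure of angle ∠BUT = 90°.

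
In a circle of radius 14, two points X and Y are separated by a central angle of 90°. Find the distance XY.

Chord length = 2r sin(θ/2)
= 2 × 14 × sin(90°/2)
= 2 × 14 × sin(45°)
= 14*sqrt(2)

14*sqrt(2)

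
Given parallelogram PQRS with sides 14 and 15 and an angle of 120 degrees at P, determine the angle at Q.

In a parallelogram, consecutive angles are supplementary (sum to 180°).
angle Q = 180 - angle P
angle Q = 180 - 120
angle Q = 60 degrees

60 degrees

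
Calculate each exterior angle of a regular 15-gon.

Each exterior angle of a regular n-gon is 360 / n.
For n = 15: 360 / 15 = 24 degrees.

24 degrees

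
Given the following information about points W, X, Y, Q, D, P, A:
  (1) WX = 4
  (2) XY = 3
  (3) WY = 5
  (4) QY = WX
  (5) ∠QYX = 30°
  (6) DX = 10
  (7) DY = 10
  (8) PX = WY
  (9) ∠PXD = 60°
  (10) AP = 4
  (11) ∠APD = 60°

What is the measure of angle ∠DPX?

From the given relations: PX = WY = 5.
Step 1: By the law of cosines on triangle PXD: PD² = 5² + 10² − 2·5·10·cos(60°) = 75, so PD = 5·√3.
Step 2: By the inverse law of cosines on triangle DPX: cos(∠DPX) = ((5·√3)² + 5² − 10²) / (2·5·√3·5) = 0/86.6 = 0, so ∠DPX = 90°.

Therefore, the measure of angle ∠DPX = 90°.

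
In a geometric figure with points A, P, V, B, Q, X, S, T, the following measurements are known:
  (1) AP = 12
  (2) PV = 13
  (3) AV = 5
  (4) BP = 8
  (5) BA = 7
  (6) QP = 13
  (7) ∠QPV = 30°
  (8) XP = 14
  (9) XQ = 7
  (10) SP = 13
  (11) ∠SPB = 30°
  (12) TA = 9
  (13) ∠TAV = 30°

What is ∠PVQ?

Step 1: By the law of cosines on triangle VPQ: VQ² = 13² + 13² − 2·13·13·cos(30°) = 45.28, so VQ ≈ 6.73.
Step 2: By the inverse law of cosines on triangle PVQ: cos(∠PVQ) = (13² + 6.73² − 13²) / (2·13·6.73) = 45.28/174.96 = 0.2588, so ∠PVQ = 75°.

Therefore, the measure of angle ∠PVQ = 75°.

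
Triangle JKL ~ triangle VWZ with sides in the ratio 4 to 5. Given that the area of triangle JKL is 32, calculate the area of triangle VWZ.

Area ratio = (4/5)^2 = 16/25. Area of VWZ = 32 * 25/16 = 50.

50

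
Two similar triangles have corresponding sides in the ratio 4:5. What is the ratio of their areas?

The ratio of areas of similar triangles equals the square of the side ratio.
Side ratio = 4:5
Area ratio = (4/5)^2 = 16/25 = 16:25

16:25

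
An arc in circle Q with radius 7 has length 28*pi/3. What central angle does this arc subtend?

θ = 360 × 28*pi/3 / (2π × 7) = 240° (rearranging arc length formula).

240°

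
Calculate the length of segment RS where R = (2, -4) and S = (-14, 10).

d = sqrt((-16)^2 + (14)^2) = sqrt(452) = 2*sqrt(113)

2*sqrt(113)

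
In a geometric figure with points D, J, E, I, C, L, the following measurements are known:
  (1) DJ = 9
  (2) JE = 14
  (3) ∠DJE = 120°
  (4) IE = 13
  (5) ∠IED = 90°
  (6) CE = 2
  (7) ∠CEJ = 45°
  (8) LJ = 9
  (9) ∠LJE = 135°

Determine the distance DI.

Step 1: By the law of cosines on triangle EJD: ED² = 14² + 9² − 2·14·9·cos(120°) = 403, so ED ≈ 20.07.
Step 2: By the law of cosines on triangle DEI: DI² = 20.07² + 13² − 2·20.07·13·cos(90°) = 572, so DI = 2·√143.

Therefore, the length of DI = 2·√143.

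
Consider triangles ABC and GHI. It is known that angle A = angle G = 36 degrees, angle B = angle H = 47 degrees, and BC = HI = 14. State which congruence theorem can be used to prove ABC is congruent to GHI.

Consider the given information: angle A = angle G = 36 degrees, angle B = angle H = 47 degrees, and BC = HI = 14
This is not SAS or HL: SAS requires two sides and the included angle between them. HL only applies to right triangles with matching hypotenuse and leg.
The correct criterion is AAS. Two pairs of corresponding angles and a non-included side are equal (Angle-Angle-Side).

AAS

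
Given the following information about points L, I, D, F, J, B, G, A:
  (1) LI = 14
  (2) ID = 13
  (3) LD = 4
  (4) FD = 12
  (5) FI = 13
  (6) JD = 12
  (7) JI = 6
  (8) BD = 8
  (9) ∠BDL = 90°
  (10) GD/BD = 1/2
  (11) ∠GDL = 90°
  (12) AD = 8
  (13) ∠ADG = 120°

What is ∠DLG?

From the given relations: GD = 1/2·BD = 1/2·8 = 4.
Step 1: By the law of cosines on triangle LDG: LG² = 4² + 4² − 2·4·4·cos(90°) = 32, so LG = 4·√2.
Step 2: By the inverse law of cosines on triangle DLG: cos(∠DLG) = (4² + (4·√2)² − 4²) / (2·4·4·√2) = 32/45.25 = 0.7071, so ∠DLG = 45°.

Therefore, the measure of angle ∠DLG = 45°.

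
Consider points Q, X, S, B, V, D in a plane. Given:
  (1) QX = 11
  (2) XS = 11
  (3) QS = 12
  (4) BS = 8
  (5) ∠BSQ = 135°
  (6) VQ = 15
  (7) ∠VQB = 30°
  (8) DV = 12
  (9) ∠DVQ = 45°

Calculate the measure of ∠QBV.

Step 1: By the law of cosines on triangle BSQ: BQ² = 8² + 12² − 2·8·12·cos(135°) = 343.76, so BQ ≈ 18.54.
Step 2: By the law of cosines on triangle BQV: BV² = 18.54² + 15² − 2·18.54·15·cos(30°) = 87.06, so BV ≈ 9.33.
Step 3: By the inverse law of cosines on triangle QBV: cos(∠QBV) = (18.54² + 9.33² − 15²) / (2·18.54·9.33) = 205.82/345.99 = 0.5949, so ∠QBV = 53.5°.

Therefore, the measure of angle ∠QBV = 53.5°.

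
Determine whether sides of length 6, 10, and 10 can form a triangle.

Check all three triangle inequalities:
6 + 10 = 16 > 10 ✓
6 + 10 = 16 > 10 ✓
10 + 10 = 20 > 6 ✓
All conditions hold, so these sides form a valid triangle.

Yes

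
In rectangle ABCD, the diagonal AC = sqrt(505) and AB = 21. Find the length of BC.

Using the Pythagorean theorem: d^2 = a^2 + b^2
b^2 = d^2 - a^2
b^2 = 505 - 441
b^2 = 64
b = sqrt(64) = 8

8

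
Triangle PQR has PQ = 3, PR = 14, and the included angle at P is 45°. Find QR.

When two sides and the included angle are known, the law of cosines gives the third side.
c^2 = a^2 + b^2 - 2ab cos(C) generalizes the Pythagorean theorem to non-right triangles.
Here: QR^2 = 9 + 196 - 84*(sqrt(2)/2) = 205 - 42*sqrt(2)
QR = sqrt(205 - 42*sqrt(2))

sqrt(205 - 42*sqrt(2))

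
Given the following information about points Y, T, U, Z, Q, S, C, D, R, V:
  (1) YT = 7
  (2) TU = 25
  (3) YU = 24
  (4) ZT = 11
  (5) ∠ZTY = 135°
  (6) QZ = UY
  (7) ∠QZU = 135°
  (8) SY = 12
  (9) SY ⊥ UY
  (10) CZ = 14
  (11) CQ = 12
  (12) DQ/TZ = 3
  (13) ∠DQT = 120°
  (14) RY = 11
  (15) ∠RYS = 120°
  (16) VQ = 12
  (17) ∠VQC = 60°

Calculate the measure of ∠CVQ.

Step 1: By the law of cosines on triangle VQC: VC² = 12² + 12² − 2·12·12·cos(60°) = 144, so VC = 12.
Step 2: By the inverse law of cosines on triangle CVQ: cos(∠CVQ) = (12² + 12² − 12²) / (2·12·12) = 144/288 = 0.5, so ∠CVQ = 60°.

Therefore, the measure of angle ∠CVQ = 60°.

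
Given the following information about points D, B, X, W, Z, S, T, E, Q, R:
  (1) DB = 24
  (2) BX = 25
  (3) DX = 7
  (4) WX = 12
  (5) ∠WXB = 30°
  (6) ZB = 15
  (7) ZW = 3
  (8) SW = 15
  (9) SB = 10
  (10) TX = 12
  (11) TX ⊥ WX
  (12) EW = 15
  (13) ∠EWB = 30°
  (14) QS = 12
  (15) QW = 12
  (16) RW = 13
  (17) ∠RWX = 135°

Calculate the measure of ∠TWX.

Step 1: By the law of cosines on triangle WXT: WT² = 12² + 12² − 2·12·12·cos(90°) = 288, so WT = 12·√2.
Step 2: By the inverse law of cosines on triangle TWX: cos(∠TWX) = ((12·√2)² + 12² − 12²) / (2·12·√2·12) = 288/407.29 = 0.7071, so ∠TWX = 45°.

Therefore, the measure of angle ∠TWX = 45°.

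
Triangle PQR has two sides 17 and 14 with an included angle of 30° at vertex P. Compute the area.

When two sides and the included angle are known, the area formula is (1/2)ab sin(C).
The height from one side to the opposite vertex is 14 sin(30°) = 7.
Area = (1/2) * 17 * 7 = 119/2.

119/2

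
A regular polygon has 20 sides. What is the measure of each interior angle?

Each interior angle of a regular n-gon is (n - 2) * 180 / n.
For n = 20: (20 - 2) * 180 / 20 = 3240/20 = 162 degrees.

162 degrees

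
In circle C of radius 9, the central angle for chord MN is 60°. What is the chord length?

Chord = 2(9) sin(30°) = 9

9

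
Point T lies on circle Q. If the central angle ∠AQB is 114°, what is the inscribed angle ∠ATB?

An inscribed angle intercepts an arc from a point on the circle, while the central angle intercepts the same arc from the center.
The inscribed angle is always half the central angle: 114° / 2 = 57°.

57°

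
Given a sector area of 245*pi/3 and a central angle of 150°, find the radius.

Sector area A = πr² × θ/360, so r² = 360A / (πθ).
r² = 360 × 245*pi/3 / (π × 150)
r² = 196
r = 14

14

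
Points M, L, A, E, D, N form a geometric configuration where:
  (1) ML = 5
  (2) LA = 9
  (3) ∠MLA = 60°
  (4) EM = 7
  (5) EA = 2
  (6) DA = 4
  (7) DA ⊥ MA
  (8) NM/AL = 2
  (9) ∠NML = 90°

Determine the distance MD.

Step 1: By the law of cosines on triangle ALM: AM² = 9² + 5² − 2·9·5·cos(60°) = 61, so AM = √61.
Step 2: By the law of cosines on triangle MAD: MD² = √61² + 4² − 2·√61·4·cos(90°) = 77, so MD = √77.

Therefore, the length of MD = √77.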